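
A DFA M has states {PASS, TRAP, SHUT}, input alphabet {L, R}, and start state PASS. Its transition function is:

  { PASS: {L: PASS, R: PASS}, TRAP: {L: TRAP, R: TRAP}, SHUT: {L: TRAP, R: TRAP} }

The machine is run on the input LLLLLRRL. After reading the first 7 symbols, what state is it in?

start at PASS
read 'L': PASS → PASS
read 'L': PASS → PASS
read 'L': PASS → PASS
read 'L': PASS → PASS
read 'L': PASS → PASS
read 'R': PASS → PASS
read 'R': PASS → PASS
After 7 symbols: PASS.

PASS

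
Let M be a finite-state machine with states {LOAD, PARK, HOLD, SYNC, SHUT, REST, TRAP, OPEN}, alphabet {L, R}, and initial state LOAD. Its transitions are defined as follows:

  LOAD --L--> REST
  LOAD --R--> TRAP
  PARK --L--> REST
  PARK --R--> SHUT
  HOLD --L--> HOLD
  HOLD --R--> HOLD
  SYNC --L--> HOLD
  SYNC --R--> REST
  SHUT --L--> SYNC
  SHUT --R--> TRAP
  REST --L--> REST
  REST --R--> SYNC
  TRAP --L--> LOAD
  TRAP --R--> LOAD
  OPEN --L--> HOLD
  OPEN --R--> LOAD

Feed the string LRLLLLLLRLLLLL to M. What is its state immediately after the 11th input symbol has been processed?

start at LOAD
read 'L': LOAD → REST
read 'R': REST → SYNC
read 'L': SYNC → HOLD
read 'L': HOLD → HOLD
read 'L': HOLD → HOLD
read 'L': HOLD → HOLD
read 'L': HOLD → HOLD
read 'L': HOLD → HOLD
read 'R': HOLD → HOLD
read 'L': HOLD → HOLD
read 'L': HOLD → HOLD
After 11 symbols: HOLD.

HOLD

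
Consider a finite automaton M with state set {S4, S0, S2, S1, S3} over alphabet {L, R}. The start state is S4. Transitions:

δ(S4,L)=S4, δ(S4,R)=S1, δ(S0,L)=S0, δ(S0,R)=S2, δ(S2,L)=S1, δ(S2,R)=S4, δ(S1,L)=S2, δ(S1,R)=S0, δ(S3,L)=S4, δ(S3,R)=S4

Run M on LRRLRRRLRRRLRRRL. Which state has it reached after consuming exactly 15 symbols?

Trace: S4 -L-> S4 -R-> S1 -R-> S0 -L-> S0 -R-> S2 -R-> S4 -R-> S1 -L-> S2 -R-> S4 -R-> S1 -R-> S0 -L-> S0 -R-> S2 -R-> S4 -R-> S1
After 15 symbols: S1.

S1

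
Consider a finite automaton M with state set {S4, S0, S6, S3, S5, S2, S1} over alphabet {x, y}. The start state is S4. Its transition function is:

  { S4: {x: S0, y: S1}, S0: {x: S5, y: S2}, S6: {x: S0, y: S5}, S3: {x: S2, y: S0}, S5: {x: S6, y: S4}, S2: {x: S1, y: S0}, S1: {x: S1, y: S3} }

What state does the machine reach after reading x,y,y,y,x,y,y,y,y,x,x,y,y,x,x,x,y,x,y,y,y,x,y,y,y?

S2

Trace: S4 -x-> S0 -y-> S2 -y-> S0 -y-> S2 -x-> S1 -y-> S3 -y-> S0 -y-> S2 -y-> S0 -x-> S5 -x-> S6 -y-> S5 -y-> S4 -x-> S0 -x-> S5 -x-> S6 -y-> S5 -x-> S6 -y-> S5 -y-> S4 -y-> S1 -x-> S1 -y-> S3 -y-> S0 -y-> S2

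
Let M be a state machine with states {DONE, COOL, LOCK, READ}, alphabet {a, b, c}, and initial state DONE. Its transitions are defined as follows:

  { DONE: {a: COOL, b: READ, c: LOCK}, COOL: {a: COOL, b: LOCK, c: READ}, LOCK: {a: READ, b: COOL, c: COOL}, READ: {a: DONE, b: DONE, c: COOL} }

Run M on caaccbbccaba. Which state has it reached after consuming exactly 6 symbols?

LOCK

DONE → LOCK → READ → DONE → LOCK → COOL → LOCK
After 6 symbols: LOCK.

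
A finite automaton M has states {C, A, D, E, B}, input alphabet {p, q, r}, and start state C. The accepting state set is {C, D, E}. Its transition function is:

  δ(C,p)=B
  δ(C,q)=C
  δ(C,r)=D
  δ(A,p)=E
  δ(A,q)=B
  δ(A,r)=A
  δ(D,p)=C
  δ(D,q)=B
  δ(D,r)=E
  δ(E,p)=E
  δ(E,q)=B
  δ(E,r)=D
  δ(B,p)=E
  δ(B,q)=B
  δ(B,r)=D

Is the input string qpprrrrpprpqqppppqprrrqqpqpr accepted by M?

C → C → B → E → D → E → D → E → E → E → D → C → C → C → B → E → E → E → B → E → D → E → D → B → B → E → B → E → D
End state D is accepting.

Yes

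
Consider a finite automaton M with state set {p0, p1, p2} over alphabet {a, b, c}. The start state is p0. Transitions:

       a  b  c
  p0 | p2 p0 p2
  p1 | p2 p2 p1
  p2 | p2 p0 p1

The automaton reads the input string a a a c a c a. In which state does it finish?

p2

p0 → p2 → p2 → p2 → p1 → p2 → p1 → p2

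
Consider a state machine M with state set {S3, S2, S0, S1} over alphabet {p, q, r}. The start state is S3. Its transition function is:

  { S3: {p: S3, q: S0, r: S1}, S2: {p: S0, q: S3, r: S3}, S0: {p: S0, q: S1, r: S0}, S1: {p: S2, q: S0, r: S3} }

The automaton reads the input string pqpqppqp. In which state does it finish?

S2

Trace: S3 -p-> S3 -q-> S0 -p-> S0 -q-> S1 -p-> S2 -p-> S0 -q-> S1 -p-> S2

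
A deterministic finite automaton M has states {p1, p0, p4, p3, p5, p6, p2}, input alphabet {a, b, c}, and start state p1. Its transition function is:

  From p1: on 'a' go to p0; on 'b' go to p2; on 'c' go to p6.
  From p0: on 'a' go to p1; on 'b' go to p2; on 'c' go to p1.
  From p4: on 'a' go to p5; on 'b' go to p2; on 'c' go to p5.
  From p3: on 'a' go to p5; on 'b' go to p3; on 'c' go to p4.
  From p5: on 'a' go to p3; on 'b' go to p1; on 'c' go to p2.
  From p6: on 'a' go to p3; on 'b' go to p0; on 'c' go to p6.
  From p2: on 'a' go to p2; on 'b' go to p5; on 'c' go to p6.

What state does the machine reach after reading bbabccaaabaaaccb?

p1 → p2 → p5 → p3 → p3 → p4 → p5 → p3 → p5 → p3 → p3 → p5 → p3 → p5 → p2 → p6 → p0

p0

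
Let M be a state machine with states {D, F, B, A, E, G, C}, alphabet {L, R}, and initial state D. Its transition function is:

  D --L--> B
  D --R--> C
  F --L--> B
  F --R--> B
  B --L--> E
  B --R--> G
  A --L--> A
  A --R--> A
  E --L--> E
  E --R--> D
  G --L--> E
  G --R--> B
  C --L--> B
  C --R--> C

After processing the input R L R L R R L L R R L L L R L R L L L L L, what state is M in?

start at D
read 'R': D → C
read 'L': C → B
read 'R': B → G
read 'L': G → E
read 'R': E → D
read 'R': D → C
read 'L': C → B
read 'L': B → E
read 'R': E → D
read 'R': D → C
read 'L': C → B
read 'L': B → E
read 'L': E → E
read 'R': E → D
read 'L': D → B
read 'R': B → G
read 'L': G → E
read 'L': E → E
read 'L': E → E
read 'L': E → E
read 'L': E → E

E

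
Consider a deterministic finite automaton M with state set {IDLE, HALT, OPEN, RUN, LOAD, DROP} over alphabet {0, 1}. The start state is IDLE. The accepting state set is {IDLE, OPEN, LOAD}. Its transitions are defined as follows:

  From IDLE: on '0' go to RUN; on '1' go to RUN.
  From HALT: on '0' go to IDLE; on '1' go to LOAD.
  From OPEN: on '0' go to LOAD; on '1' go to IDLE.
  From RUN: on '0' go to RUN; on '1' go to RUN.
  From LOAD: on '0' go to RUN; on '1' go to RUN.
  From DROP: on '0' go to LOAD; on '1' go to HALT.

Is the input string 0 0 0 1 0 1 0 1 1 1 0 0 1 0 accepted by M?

No

IDLE → RUN → RUN → RUN → RUN → RUN → RUN → RUN → RUN → RUN → RUN → RUN → RUN → RUN → RUN
End state RUN is not accepting.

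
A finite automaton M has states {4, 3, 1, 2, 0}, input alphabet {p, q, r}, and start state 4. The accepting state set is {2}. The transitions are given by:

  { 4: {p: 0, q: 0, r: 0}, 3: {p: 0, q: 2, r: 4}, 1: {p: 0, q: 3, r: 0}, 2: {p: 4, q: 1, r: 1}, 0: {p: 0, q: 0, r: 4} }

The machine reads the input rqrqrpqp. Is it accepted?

No

4 → 0 → 0 → 4 → 0 → 4 → 0 → 0 → 0
End state 0 is not accepting.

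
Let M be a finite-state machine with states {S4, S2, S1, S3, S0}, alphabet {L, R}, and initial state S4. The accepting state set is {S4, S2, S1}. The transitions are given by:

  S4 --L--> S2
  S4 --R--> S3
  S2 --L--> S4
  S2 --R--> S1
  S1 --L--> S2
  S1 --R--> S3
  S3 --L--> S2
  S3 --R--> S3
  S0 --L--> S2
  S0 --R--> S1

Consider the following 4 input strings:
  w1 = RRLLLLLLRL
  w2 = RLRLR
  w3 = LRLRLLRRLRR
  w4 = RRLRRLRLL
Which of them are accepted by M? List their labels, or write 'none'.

w1, w2, w4

w1:
  start at S4
  read 'R': S4 → S3
  read 'R': S3 → S3
  read 'L': S3 → S2
  read 'L': S2 → S4
  read 'L': S4 → S2
  read 'L': S2 → S4
  read 'L': S4 → S2
  read 'L': S2 → S4
  read 'R': S4 → S3
  read 'L': S3 → S2
  end S2, accepted
w2:
  start at S4
  read 'R': S4 → S3
  read 'L': S3 → S2
  read 'R': S2 → S1
  read 'L': S1 → S2
  read 'R': S2 → S1
  end S1, accepted
w3:
  start at S4
  read 'L': S4 → S2
  read 'R': S2 → S1
  read 'L': S1 → S2
  read 'R': S2 → S1
  read 'L': S1 → S2
  read 'L': S2 → S4
  read 'R': S4 → S3
  read 'R': S3 → S3
  read 'L': S3 → S2
  read 'R': S2 → S1
  read 'R': S1 → S3
  end S3, rejected
w4:
  start at S4
  read 'R': S4 → S3
  read 'R': S3 → S3
  read 'L': S3 → S2
  read 'R': S2 → S1
  read 'R': S1 → S3
  read 'L': S3 → S2
  read 'R': S2 → S1
  read 'L': S1 → S2
  read 'L': S2 → S4
  end S4, accepted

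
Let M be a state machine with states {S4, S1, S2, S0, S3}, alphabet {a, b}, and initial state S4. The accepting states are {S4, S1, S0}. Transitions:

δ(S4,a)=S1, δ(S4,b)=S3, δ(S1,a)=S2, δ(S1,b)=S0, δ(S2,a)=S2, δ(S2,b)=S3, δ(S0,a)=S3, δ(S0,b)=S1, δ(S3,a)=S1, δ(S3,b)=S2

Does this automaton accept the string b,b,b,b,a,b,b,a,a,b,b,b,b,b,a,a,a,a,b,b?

S4 → S3 → S2 → S3 → S2 → S2 → S3 → S2 → S2 → S2 → S3 → S2 → S3 → S2 → S3 → S1 → S2 → S2 → S2 → S3 → S2
End state S2 is not accepting.

No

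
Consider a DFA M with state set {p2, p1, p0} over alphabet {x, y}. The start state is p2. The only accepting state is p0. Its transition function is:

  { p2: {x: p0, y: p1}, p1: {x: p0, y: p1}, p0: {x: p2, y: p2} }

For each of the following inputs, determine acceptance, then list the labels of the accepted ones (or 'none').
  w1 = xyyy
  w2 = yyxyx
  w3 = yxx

w2

w1:
  start at p2
  read 'x': p2 → p0
  read 'y': p0 → p2
  read 'y': p2 → p1
  read 'y': p1 → p1
  end p1, rejected
w2:
  start at p2
  read 'y': p2 → p1
  read 'y': p1 → p1
  read 'x': p1 → p0
  read 'y': p0 → p2
  read 'x': p2 → p0
  end p0, accepted
w3:
  start at p2
  read 'y': p2 → p1
  read 'x': p1 → p0
  read 'x': p0 → p2
  end p2, rejected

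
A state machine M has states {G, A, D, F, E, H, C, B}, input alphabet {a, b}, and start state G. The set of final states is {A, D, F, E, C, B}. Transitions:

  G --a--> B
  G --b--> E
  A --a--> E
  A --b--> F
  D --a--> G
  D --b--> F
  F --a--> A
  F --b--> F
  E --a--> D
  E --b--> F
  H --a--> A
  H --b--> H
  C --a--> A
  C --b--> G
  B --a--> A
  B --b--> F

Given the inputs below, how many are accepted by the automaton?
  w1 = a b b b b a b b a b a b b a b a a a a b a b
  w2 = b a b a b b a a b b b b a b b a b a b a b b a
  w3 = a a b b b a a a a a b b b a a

w1:
  start at G
  read 'a': G → B
  read 'b': B → F
  read 'b': F → F
  read 'b': F → F
  read 'b': F → F
  read 'a': F → A
  read 'b': A → F
  read 'b': F → F
  read 'a': F → A
  read 'b': A → F
  read 'a': F → A
  read 'b': A → F
  read 'b': F → F
  read 'a': F → A
  read 'b': A → F
  read 'a': F → A
  read 'a': A → E
  read 'a': E → D
  read 'a': D → G
  read 'b': G → E
  read 'a': E → D
  read 'b': D → F
  end F, accepted
w2:
  start at G
  read 'b': G → E
  read 'a': E → D
  read 'b': D → F
  read 'a': F → A
  read 'b': A → F
  read 'b': F → F
  read 'a': F → A
  read 'a': A → E
  read 'b': E → F
  read 'b': F → F
  read 'b': F → F
  read 'b': F → F
  read 'a': F → A
  read 'b': A → F
  read 'b': F → F
  read 'a': F → A
  read 'b': A → F
  read 'a': F → A
  read 'b': A → F
  read 'a': F → A
  read 'b': A → F
  read 'b': F → F
  read 'a': F → A
  end A, accepted
w3:
  start at G
  read 'a': G → B
  read 'a': B → A
  read 'b': A → F
  read 'b': F → F
  read 'b': F → F
  read 'a': F → A
  read 'a': A → E
  read 'a': E → D
  read 'a': D → G
  read 'a': G → B
  read 'b': B → F
  read 'b': F → F
  read 'b': F → F
  read 'a': F → A
  read 'a': A → E
  end E, accepted

3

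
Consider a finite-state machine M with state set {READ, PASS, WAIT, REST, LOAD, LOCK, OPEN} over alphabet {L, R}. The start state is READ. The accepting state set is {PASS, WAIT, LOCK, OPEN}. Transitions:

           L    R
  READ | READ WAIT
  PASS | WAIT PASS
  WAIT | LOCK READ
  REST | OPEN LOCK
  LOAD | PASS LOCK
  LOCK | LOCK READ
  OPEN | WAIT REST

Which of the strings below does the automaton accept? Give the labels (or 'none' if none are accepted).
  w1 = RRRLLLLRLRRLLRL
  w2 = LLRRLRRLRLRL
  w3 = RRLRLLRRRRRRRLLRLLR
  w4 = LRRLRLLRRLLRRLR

w1

w1:
  start at READ
  read 'R': READ → WAIT
  read 'R': WAIT → READ
  read 'R': READ → WAIT
  read 'L': WAIT → LOCK
  read 'L': LOCK → LOCK
  read 'L': LOCK → LOCK
  read 'L': LOCK → LOCK
  read 'R': LOCK → READ
  read 'L': READ → READ
  read 'R': READ → WAIT
  read 'R': WAIT → READ
  read 'L': READ → READ
  read 'L': READ → READ
  read 'R': READ → WAIT
  read 'L': WAIT → LOCK
  end LOCK, accepted
w2:
  start at READ
  read 'L': READ → READ
  read 'L': READ → READ
  read 'R': READ → WAIT
  read 'R': WAIT → READ
  read 'L': READ → READ
  read 'R': READ → WAIT
  read 'R': WAIT → READ
  read 'L': READ → READ
  read 'R': READ → WAIT
  read 'L': WAIT → LOCK
  read 'R': LOCK → READ
  read 'L': READ → READ
  end READ, rejected
w3:
  start at READ
  read 'R': READ → WAIT
  read 'R': WAIT → READ
  read 'L': READ → READ
  read 'R': READ → WAIT
  read 'L': WAIT → LOCK
  read 'L': LOCK → LOCK
  read 'R': LOCK → READ
  read 'R': READ → WAIT
  read 'R': WAIT → READ
  read 'R': READ → WAIT
  read 'R': WAIT → READ
  read 'R': READ → WAIT
  read 'R': WAIT → READ
  read 'L': READ → READ
  read 'L': READ → READ
  read 'R': READ → WAIT
  read 'L': WAIT → LOCK
  read 'L': LOCK → LOCK
  read 'R': LOCK → READ
  end READ, rejected
w4:
  start at READ
  read 'L': READ → READ
  read 'R': READ → WAIT
  read 'R': WAIT → READ
  read 'L': READ → READ
  read 'R': READ → WAIT
  read 'L': WAIT → LOCK
  read 'L': LOCK → LOCK
  read 'R': LOCK → READ
  read 'R': READ → WAIT
  read 'L': WAIT → LOCK
  read 'L': LOCK → LOCK
  read 'R': LOCK → READ
  read 'R': READ → WAIT
  read 'L': WAIT → LOCK
  read 'R': LOCK → READ
  end READ, rejected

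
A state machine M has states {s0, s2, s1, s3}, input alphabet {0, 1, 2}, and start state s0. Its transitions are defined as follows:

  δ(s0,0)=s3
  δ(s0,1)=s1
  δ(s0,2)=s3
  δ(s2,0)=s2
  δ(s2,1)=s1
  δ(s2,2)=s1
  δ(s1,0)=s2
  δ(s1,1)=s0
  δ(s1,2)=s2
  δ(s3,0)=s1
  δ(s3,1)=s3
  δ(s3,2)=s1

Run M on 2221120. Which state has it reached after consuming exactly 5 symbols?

s0 → s3 → s1 → s2 → s1 → s0
After 5 symbols: s0.

s0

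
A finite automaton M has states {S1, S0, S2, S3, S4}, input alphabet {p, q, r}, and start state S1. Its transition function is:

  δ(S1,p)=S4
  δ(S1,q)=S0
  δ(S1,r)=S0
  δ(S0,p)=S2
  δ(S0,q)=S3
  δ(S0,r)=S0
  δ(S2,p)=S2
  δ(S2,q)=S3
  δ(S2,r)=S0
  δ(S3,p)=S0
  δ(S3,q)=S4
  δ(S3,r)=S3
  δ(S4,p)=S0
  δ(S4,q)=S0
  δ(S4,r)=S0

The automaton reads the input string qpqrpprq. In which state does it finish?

Trace: S1 -q-> S0 -p-> S2 -q-> S3 -r-> S3 -p-> S0 -p-> S2 -r-> S0 -q-> S3

S3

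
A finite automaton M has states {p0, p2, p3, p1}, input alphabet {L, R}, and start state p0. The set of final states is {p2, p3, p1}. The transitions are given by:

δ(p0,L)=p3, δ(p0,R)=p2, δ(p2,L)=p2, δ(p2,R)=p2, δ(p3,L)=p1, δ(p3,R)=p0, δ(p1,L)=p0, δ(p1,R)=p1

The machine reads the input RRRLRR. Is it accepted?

Yes

p0 → p2 → p2 → p2 → p2 → p2 → p2
End state p2 is accepting.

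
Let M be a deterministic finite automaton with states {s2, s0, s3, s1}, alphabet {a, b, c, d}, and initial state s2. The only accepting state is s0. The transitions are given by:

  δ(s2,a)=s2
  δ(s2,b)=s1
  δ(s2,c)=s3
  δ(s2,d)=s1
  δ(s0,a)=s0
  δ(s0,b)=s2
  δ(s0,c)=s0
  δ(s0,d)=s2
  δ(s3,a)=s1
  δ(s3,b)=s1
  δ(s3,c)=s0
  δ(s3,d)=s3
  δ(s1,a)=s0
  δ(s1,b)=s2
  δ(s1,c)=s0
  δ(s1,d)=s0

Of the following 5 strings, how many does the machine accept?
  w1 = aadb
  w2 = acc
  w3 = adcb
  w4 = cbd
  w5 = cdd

2

w1: s2 → s2 → s2 → s1 → s2  → end s2, rejected
w2: s2 → s2 → s3 → s0  → end s0, accepted
w3: s2 → s2 → s1 → s0 → s2  → end s2, rejected
w4: s2 → s3 → s1 → s0  → end s0, accepted
w5: s2 → s3 → s3 → s3  → end s3, rejected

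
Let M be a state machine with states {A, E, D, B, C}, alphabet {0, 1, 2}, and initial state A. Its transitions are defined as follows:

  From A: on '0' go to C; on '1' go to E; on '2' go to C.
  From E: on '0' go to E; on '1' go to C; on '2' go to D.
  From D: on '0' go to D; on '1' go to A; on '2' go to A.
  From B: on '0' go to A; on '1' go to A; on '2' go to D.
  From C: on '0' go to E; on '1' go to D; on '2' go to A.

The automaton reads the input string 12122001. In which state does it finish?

A → E → D → A → C → A → C → E → C

C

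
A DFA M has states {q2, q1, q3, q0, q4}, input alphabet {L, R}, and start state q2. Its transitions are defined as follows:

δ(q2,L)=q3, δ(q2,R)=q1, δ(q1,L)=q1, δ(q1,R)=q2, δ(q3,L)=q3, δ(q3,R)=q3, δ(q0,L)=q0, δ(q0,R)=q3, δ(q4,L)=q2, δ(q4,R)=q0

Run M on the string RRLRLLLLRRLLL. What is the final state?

start at q2
read 'R': q2 → q1
read 'R': q1 → q2
read 'L': q2 → q3
read 'R': q3 → q3
read 'L': q3 → q3
read 'L': q3 → q3
read 'L': q3 → q3
read 'L': q3 → q3
read 'R': q3 → q3
read 'R': q3 → q3
read 'L': q3 → q3
read 'L': q3 → q3
read 'L': q3 → q3

q3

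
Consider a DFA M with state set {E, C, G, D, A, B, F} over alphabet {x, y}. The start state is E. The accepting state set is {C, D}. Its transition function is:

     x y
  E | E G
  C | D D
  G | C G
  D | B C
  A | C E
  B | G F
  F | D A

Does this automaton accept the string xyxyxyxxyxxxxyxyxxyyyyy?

No

Trace: E -x-> E -y-> G -x-> C -y-> D -x-> B -y-> F -x-> D -x-> B -y-> F -x-> D -x-> B -x-> G -x-> C -y-> D -x-> B -y-> F -x-> D -x-> B -y-> F -y-> A -y-> E -y-> G -y-> G
End state G is not accepting.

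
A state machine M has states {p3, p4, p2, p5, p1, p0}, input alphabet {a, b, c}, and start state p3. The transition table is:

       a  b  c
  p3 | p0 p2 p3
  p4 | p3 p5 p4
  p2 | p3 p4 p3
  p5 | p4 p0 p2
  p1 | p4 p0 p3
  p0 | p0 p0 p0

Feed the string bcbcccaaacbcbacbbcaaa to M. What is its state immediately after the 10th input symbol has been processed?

p0

start at p3
read 'b': p3 → p2
read 'c': p2 → p3
read 'b': p3 → p2
read 'c': p2 → p3
read 'c': p3 → p3
read 'c': p3 → p3
read 'a': p3 → p0
read 'a': p0 → p0
read 'a': p0 → p0
read 'c': p0 → p0
After 10 symbols: p0.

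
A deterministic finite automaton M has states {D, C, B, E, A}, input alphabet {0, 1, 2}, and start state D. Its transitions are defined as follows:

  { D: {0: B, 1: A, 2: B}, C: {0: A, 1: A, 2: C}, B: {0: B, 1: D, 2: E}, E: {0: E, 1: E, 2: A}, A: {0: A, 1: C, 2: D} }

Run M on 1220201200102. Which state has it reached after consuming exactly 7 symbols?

start at D
read '1': D → A
read '2': A → D
read '2': D → B
read '0': B → B
read '2': B → E
read '0': E → E
read '1': E → E
After 7 symbols: E.

E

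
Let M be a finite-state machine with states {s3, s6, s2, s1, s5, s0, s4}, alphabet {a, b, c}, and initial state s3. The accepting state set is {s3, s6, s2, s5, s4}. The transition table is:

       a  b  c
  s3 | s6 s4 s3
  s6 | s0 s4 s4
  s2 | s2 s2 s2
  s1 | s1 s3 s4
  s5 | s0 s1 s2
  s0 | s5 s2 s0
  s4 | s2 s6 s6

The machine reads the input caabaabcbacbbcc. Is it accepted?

Trace: s3 -c-> s3 -a-> s6 -a-> s0 -b-> s2 -a-> s2 -a-> s2 -b-> s2 -c-> s2 -b-> s2 -a-> s2 -c-> s2 -b-> s2 -b-> s2 -c-> s2 -c-> s2
End state s2 is accepting.

Yes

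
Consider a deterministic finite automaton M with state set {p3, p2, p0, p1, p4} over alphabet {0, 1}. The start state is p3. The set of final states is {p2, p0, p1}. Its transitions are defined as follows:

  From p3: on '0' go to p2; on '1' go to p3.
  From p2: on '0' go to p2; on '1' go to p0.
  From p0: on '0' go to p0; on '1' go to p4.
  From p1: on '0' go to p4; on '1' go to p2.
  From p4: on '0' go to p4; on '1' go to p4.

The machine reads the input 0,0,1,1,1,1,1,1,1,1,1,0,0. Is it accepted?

No

p3 → p2 → p2 → p0 → p4 → p4 → p4 → p4 → p4 → p4 → p4 → p4 → p4 → p4
End state p4 is not accepting.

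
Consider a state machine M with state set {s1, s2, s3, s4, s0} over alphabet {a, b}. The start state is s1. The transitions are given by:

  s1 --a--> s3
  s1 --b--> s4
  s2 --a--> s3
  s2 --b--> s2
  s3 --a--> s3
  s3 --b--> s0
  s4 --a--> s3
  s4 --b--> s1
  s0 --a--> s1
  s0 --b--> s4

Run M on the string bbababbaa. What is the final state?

s3

start at s1
read 'b': s1 → s4
read 'b': s4 → s1
read 'a': s1 → s3
read 'b': s3 → s0
read 'a': s0 → s1
read 'b': s1 → s4
read 'b': s4 → s1
read 'a': s1 → s3
read 'a': s3 → s3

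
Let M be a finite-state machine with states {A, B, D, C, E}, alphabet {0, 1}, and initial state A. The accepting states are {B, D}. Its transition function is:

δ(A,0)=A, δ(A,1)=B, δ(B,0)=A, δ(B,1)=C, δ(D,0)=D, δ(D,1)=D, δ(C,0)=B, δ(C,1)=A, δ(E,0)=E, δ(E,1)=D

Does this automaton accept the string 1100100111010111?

No

start at A
read '1': A → B
read '1': B → C
read '0': C → B
read '0': B → A
read '1': A → B
read '0': B → A
read '0': A → A
read '1': A → B
read '1': B → C
read '1': C → A
read '0': A → A
read '1': A → B
read '0': B → A
read '1': A → B
read '1': B → C
read '1': C → A
End state A is not accepting.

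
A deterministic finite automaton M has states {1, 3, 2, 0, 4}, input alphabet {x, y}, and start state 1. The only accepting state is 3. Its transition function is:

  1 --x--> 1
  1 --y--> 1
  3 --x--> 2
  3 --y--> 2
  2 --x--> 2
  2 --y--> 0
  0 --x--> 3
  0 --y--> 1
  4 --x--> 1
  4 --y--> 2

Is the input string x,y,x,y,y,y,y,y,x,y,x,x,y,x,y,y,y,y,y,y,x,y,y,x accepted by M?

No

Trace: 1 -x-> 1 -y-> 1 -x-> 1 -y-> 1 -y-> 1 -y-> 1 -y-> 1 -y-> 1 -x-> 1 -y-> 1 -x-> 1 -x-> 1 -y-> 1 -x-> 1 -y-> 1 -y-> 1 -y-> 1 -y-> 1 -y-> 1 -y-> 1 -x-> 1 -y-> 1 -y-> 1 -x-> 1
End state 1 is not accepting.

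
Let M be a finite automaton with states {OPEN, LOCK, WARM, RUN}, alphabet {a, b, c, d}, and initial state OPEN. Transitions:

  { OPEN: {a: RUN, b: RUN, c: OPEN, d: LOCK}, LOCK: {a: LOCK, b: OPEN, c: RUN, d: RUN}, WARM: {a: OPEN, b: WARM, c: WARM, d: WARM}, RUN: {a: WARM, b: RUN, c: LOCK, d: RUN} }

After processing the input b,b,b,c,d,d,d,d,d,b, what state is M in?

Trace: OPEN -b-> RUN -b-> RUN -b-> RUN -c-> LOCK -d-> RUN -d-> RUN -d-> RUN -d-> RUN -d-> RUN -b-> RUN

RUN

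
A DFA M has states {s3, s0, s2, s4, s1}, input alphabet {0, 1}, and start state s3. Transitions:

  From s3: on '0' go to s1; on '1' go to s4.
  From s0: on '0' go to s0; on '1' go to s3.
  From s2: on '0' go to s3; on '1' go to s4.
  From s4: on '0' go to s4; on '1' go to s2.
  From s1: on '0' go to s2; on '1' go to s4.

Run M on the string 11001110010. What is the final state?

start at s3
read '1': s3 → s4
read '1': s4 → s2
read '0': s2 → s3
read '0': s3 → s1
read '1': s1 → s4
read '1': s4 → s2
read '1': s2 → s4
read '0': s4 → s4
read '0': s4 → s4
read '1': s4 → s2
read '0': s2 → s3

s3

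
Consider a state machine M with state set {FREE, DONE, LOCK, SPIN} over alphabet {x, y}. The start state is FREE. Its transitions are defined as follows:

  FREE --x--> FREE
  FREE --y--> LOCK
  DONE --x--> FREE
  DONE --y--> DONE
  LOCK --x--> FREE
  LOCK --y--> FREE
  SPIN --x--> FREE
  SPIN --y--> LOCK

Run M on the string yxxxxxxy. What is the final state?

LOCK

Trace: FREE -y-> LOCK -x-> FREE -x-> FREE -x-> FREE -x-> FREE -x-> FREE -x-> FREE -y-> LOCK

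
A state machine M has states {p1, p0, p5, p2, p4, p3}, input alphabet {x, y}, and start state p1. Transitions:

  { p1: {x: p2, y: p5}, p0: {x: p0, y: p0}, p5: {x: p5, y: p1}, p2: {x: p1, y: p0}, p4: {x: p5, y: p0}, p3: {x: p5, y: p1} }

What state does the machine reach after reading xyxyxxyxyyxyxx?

p1 → p2 → p0 → p0 → p0 → p0 → p0 → p0 → p0 → p0 → p0 → p0 → p0 → p0 → p0

p0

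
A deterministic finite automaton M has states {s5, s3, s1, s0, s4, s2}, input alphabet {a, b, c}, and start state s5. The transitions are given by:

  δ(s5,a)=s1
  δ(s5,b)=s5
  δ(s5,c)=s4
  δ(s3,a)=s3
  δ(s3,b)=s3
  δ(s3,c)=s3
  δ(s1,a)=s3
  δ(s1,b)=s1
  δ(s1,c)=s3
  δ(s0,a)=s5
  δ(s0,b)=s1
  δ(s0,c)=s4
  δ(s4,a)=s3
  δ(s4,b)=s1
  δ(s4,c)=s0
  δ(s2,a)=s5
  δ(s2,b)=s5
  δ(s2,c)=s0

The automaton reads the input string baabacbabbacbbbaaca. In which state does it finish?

start at s5
read 'b': s5 → s5
read 'a': s5 → s1
read 'a': s1 → s3
read 'b': s3 → s3
read 'a': s3 → s3
read 'c': s3 → s3
read 'b': s3 → s3
read 'a': s3 → s3
read 'b': s3 → s3
read 'b': s3 → s3
read 'a': s3 → s3
read 'c': s3 → s3
read 'b': s3 → s3
read 'b': s3 → s3
read 'b': s3 → s3
read 'a': s3 → s3
read 'a': s3 → s3
read 'c': s3 → s3
read 'a': s3 → s3

s3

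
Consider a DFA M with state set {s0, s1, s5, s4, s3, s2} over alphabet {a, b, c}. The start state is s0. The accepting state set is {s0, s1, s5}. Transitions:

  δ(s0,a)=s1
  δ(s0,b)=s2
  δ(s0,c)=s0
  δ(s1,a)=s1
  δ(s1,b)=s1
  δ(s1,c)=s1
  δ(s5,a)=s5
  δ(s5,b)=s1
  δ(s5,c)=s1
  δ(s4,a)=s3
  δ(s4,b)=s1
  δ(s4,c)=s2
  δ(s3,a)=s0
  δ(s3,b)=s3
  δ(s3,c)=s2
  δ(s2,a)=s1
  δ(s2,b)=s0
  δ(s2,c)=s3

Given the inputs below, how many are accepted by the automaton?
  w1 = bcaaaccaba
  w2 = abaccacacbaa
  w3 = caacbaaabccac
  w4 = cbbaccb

w1: Trace: s0 -b-> s2 -c-> s3 -a-> s0 -a-> s1 -a-> s1 -c-> s1 -c-> s1 -a-> s1 -b-> s1 -a-> s1  → end s1, accepted
w2: Trace: s0 -a-> s1 -b-> s1 -a-> s1 -c-> s1 -c-> s1 -a-> s1 -c-> s1 -a-> s1 -c-> s1 -b-> s1 -a-> s1 -a-> s1  → end s1, accepted
w3: Trace: s0 -c-> s0 -a-> s1 -a-> s1 -c-> s1 -b-> s1 -a-> s1 -a-> s1 -a-> s1 -b-> s1 -c-> s1 -c-> s1 -a-> s1 -c-> s1  → end s1, accepted
w4: Trace: s0 -c-> s0 -b-> s2 -b-> s0 -a-> s1 -c-> s1 -c-> s1 -b-> s1  → end s1, accepted

4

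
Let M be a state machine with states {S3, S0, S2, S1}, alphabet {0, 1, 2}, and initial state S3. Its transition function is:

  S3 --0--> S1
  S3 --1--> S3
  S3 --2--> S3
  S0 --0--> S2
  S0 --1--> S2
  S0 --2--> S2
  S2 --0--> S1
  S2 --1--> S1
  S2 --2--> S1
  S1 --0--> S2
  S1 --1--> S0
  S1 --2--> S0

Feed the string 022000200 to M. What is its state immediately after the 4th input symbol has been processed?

S1

S3 → S1 → S0 → S2 → S1
After 4 symbols: S1.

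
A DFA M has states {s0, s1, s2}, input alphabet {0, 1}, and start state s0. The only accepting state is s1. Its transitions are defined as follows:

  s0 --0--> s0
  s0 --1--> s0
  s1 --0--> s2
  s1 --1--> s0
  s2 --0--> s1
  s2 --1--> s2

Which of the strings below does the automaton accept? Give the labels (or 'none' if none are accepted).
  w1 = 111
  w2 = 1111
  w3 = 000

w1: Trace: s0 -1-> s0 -1-> s0 -1-> s0  → end s0, rejected
w2: Trace: s0 -1-> s0 -1-> s0 -1-> s0 -1-> s0  → end s0, rejected
w3: Trace: s0 -0-> s0 -0-> s0 -0-> s0  → end s0, rejected

none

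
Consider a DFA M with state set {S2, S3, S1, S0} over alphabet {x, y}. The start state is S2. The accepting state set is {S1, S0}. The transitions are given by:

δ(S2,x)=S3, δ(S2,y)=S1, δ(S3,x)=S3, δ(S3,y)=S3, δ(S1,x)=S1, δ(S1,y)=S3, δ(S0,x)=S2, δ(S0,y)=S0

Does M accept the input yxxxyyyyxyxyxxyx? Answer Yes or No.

S2 → S1 → S1 → S1 → S1 → S3 → S3 → S3 → S3 → S3 → S3 → S3 → S3 → S3 → S3 → S3 → S3
End state S3 is not accepting.

No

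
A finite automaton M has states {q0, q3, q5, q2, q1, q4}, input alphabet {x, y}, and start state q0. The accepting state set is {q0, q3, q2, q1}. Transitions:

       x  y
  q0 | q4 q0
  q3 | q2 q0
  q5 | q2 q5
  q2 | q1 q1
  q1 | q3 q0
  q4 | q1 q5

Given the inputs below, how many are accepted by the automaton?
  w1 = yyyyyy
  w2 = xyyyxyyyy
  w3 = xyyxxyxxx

3

w1: Trace: q0 -y-> q0 -y-> q0 -y-> q0 -y-> q0 -y-> q0 -y-> q0  → end q0, accepted
w2: Trace: q0 -x-> q4 -y-> q5 -y-> q5 -y-> q5 -x-> q2 -y-> q1 -y-> q0 -y-> q0 -y-> q0  → end q0, accepted
w3: Trace: q0 -x-> q4 -y-> q5 -y-> q5 -x-> q2 -x-> q1 -y-> q0 -x-> q4 -x-> q1 -x-> q3  → end q3, accepted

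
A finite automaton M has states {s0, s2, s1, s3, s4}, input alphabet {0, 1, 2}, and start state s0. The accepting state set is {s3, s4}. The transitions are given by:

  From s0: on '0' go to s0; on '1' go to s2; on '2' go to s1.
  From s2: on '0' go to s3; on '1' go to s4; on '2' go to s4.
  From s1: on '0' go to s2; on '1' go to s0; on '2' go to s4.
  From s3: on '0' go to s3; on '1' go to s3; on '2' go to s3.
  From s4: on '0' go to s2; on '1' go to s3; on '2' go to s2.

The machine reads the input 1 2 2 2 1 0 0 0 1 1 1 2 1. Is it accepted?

Trace: s0 -1-> s2 -2-> s4 -2-> s2 -2-> s4 -1-> s3 -0-> s3 -0-> s3 -0-> s3 -1-> s3 -1-> s3 -1-> s3 -2-> s3 -1-> s3
End state s3 is accepting.

Yes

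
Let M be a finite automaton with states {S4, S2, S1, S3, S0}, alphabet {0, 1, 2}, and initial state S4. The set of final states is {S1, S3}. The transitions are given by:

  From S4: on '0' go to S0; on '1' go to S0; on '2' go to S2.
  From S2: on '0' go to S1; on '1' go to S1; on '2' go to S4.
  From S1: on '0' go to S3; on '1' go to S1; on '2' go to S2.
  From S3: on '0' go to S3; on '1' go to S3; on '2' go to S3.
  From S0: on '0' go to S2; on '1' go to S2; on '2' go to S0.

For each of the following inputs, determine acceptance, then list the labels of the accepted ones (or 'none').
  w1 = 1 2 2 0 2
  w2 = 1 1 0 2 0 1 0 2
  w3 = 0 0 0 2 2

w1:
  start at S4
  read '1': S4 → S0
  read '2': S0 → S0
  read '2': S0 → S0
  read '0': S0 → S2
  read '2': S2 → S4
  end S4, rejected
w2:
  start at S4
  read '1': S4 → S0
  read '1': S0 → S2
  read '0': S2 → S1
  read '2': S1 → S2
  read '0': S2 → S1
  read '1': S1 → S1
  read '0': S1 → S3
  read '2': S3 → S3
  end S3, accepted
w3:
  start at S4
  read '0': S4 → S0
  read '0': S0 → S2
  read '0': S2 → S1
  read '2': S1 → S2
  read '2': S2 → S4
  end S4, rejected

w2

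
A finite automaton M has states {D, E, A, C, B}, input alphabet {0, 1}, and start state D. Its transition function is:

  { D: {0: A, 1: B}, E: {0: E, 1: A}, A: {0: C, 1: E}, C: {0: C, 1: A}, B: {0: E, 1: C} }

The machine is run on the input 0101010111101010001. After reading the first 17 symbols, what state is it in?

C

D → A → E → E → A → C → A → C → A → E → A → E → E → A → C → A → C → C
After 17 symbols: C.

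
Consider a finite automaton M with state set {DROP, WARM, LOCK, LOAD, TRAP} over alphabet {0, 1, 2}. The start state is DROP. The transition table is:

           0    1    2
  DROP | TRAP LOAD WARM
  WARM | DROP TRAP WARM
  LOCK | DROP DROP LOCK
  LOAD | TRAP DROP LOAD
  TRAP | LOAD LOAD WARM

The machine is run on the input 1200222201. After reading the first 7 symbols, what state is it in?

LOAD

DROP → LOAD → LOAD → TRAP → LOAD → LOAD → LOAD → LOAD
After 7 symbols: LOAD.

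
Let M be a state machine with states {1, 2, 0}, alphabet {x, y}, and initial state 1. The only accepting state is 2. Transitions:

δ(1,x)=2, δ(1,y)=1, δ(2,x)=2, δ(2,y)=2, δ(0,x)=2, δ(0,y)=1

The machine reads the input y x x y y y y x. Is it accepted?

Trace: 1 -y-> 1 -x-> 2 -x-> 2 -y-> 2 -y-> 2 -y-> 2 -y-> 2 -x-> 2
End state 2 is accepting.

Yes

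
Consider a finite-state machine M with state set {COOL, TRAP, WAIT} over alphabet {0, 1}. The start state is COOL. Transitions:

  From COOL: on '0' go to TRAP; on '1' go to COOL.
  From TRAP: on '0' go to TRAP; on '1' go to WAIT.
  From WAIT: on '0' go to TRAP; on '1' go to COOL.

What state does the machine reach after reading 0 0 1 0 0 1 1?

COOL

Trace: COOL -0-> TRAP -0-> TRAP -1-> WAIT -0-> TRAP -0-> TRAP -1-> WAIT -1-> COOL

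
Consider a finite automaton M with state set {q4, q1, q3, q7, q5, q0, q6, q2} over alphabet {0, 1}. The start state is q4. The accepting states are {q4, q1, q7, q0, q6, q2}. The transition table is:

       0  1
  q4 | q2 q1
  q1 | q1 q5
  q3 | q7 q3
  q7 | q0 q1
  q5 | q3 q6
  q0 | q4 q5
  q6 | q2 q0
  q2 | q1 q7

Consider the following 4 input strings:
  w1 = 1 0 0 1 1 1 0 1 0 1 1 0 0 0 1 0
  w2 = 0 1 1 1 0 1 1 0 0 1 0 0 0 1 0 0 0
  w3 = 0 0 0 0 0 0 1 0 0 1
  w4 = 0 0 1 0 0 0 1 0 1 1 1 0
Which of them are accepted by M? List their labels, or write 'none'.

w2, w3, w4

w1: q4 → q1 → q1 → q1 → q5 → q6 → q0 → q4 → q1 → q1 → q5 → q6 → q2 → q1 → q1 → q5 → q3  → end q3, rejected
w2: q4 → q2 → q7 → q1 → q5 → q3 → q3 → q3 → q7 → q0 → q5 → q3 → q7 → q0 → q5 → q3 → q7 → q0  → end q0, accepted
w3: q4 → q2 → q1 → q1 → q1 → q1 → q1 → q5 → q3 → q7 → q1  → end q1, accepted
w4: q4 → q2 → q1 → q5 → q3 → q7 → q0 → q5 → q3 → q3 → q3 → q3 → q7  → end q7, accepted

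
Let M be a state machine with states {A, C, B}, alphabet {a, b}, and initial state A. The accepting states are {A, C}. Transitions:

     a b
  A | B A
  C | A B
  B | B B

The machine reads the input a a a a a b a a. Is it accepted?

No

start at A
read 'a': A → B
read 'a': B → B
read 'a': B → B
read 'a': B → B
read 'a': B → B
read 'b': B → B
read 'a': B → B
read 'a': B → B
End state B is not accepting.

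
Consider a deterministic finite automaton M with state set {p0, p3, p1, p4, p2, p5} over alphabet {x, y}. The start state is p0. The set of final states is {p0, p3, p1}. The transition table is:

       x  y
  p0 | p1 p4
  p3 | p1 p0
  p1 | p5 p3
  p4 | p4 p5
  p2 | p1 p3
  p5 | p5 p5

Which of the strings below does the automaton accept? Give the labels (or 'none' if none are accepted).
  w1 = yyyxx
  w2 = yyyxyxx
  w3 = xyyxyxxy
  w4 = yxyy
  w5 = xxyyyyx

w1: p0 → p4 → p5 → p5 → p5 → p5  → end p5, rejected
w2: p0 → p4 → p5 → p5 → p5 → p5 → p5 → p5  → end p5, rejected
w3: p0 → p1 → p3 → p0 → p1 → p3 → p1 → p5 → p5  → end p5, rejected
w4: p0 → p4 → p4 → p5 → p5  → end p5, rejected
w5: p0 → p1 → p5 → p5 → p5 → p5 → p5 → p5  → end p5, rejected

none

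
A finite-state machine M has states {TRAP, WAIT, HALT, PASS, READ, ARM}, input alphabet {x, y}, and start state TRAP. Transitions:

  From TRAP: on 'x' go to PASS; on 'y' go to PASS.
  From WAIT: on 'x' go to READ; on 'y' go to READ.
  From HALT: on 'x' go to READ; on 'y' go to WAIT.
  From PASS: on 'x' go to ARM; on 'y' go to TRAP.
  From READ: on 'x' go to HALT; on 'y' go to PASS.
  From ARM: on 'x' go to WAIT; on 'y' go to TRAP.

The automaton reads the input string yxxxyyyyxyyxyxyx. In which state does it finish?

PASS

Trace: TRAP -y-> PASS -x-> ARM -x-> WAIT -x-> READ -y-> PASS -y-> TRAP -y-> PASS -y-> TRAP -x-> PASS -y-> TRAP -y-> PASS -x-> ARM -y-> TRAP -x-> PASS -y-> TRAP -x-> PASS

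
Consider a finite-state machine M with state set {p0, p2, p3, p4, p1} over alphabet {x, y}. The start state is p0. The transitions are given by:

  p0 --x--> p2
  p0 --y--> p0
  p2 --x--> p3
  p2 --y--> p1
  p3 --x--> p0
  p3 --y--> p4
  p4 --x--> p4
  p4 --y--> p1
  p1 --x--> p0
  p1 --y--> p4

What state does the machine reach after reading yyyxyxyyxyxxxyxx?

p0 → p0 → p0 → p0 → p2 → p1 → p0 → p0 → p0 → p2 → p1 → p0 → p2 → p3 → p4 → p4 → p4

p4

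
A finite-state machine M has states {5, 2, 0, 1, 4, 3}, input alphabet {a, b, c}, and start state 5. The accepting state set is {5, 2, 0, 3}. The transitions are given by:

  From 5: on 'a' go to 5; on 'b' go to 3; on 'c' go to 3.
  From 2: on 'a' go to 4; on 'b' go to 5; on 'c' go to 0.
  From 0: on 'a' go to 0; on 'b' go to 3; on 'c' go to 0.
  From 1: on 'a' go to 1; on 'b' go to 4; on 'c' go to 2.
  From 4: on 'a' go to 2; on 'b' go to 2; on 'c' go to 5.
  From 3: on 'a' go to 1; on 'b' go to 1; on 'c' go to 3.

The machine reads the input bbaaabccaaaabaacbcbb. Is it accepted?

Trace: 5 -b-> 3 -b-> 1 -a-> 1 -a-> 1 -a-> 1 -b-> 4 -c-> 5 -c-> 3 -a-> 1 -a-> 1 -a-> 1 -a-> 1 -b-> 4 -a-> 2 -a-> 4 -c-> 5 -b-> 3 -c-> 3 -b-> 1 -b-> 4
End state 4 is not accepting.

No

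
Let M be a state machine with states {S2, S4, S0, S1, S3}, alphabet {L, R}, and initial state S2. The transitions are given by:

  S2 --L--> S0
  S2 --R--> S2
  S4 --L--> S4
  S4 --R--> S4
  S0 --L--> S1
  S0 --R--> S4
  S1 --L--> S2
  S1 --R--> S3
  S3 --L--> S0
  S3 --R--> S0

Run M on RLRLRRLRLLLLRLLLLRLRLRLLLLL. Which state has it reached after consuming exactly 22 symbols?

S2 → S2 → S0 → S4 → S4 → S4 → S4 → S4 → S4 → S4 → S4 → S4 → S4 → S4 → S4 → S4 → S4 → S4 → S4 → S4 → S4 → S4 → S4
After 22 symbols: S4.

S4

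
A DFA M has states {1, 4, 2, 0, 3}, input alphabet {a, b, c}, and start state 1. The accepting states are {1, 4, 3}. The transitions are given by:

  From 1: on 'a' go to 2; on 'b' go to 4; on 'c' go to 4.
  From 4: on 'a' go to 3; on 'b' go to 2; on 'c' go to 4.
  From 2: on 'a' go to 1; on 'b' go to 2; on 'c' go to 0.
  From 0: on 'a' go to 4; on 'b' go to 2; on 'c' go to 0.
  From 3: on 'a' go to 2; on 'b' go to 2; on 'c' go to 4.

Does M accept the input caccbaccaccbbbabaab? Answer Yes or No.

1 → 4 → 3 → 4 → 4 → 2 → 1 → 4 → 4 → 3 → 4 → 4 → 2 → 2 → 2 → 1 → 4 → 3 → 2 → 2
End state 2 is not accepting.

No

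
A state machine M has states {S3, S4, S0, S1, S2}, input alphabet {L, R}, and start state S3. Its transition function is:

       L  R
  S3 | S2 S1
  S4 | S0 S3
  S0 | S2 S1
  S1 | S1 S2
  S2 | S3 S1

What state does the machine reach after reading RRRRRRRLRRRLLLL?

S3 → S1 → S2 → S1 → S2 → S1 → S2 → S1 → S1 → S2 → S1 → S2 → S3 → S2 → S3 → S2

S2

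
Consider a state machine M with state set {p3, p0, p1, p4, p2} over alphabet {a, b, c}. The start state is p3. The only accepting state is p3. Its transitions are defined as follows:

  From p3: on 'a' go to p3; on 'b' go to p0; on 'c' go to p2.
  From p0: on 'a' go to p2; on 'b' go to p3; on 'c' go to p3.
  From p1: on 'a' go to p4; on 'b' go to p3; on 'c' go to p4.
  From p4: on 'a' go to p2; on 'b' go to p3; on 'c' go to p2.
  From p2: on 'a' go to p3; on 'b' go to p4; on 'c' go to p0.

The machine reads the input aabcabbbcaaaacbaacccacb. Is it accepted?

No

p3 → p3 → p3 → p0 → p3 → p3 → p0 → p3 → p0 → p3 → p3 → p3 → p3 → p3 → p2 → p4 → p2 → p3 → p2 → p0 → p3 → p3 → p2 → p4
End state p4 is not accepting.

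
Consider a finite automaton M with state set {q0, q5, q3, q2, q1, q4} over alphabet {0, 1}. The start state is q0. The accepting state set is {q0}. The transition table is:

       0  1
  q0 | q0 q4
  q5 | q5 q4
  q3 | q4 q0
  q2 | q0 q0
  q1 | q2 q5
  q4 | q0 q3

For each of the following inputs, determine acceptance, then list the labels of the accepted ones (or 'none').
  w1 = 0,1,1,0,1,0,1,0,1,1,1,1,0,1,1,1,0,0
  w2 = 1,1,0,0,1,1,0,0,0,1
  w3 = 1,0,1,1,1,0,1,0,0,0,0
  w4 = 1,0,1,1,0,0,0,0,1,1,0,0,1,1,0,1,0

w1:
  start at q0
  read '0': q0 → q0
  read '1': q0 → q4
  read '1': q4 → q3
  read '0': q3 → q4
  read '1': q4 → q3
  read '0': q3 → q4
  read '1': q4 → q3
  read '0': q3 → q4
  read '1': q4 → q3
  read '1': q3 → q0
  read '1': q0 → q4
  read '1': q4 → q3
  read '0': q3 → q4
  read '1': q4 → q3
  read '1': q3 → q0
  read '1': q0 → q4
  read '0': q4 → q0
  read '0': q0 → q0
  end q0, accepted
w2:
  start at q0
  read '1': q0 → q4
  read '1': q4 → q3
  read '0': q3 → q4
  read '0': q4 → q0
  read '1': q0 → q4
  read '1': q4 → q3
  read '0': q3 → q4
  read '0': q4 → q0
  read '0': q0 → q0
  read '1': q0 → q4
  end q4, rejected
w3:
  start at q0
  read '1': q0 → q4
  read '0': q4 → q0
  read '1': q0 → q4
  read '1': q4 → q3
  read '1': q3 → q0
  read '0': q0 → q0
  read '1': q0 → q4
  read '0': q4 → q0
  read '0': q0 → q0
  read '0': q0 → q0
  read '0': q0 → q0
  end q0, accepted
w4:
  start at q0
  read '1': q0 → q4
  read '0': q4 → q0
  read '1': q0 → q4
  read '1': q4 → q3
  read '0': q3 → q4
  read '0': q4 → q0
  read '0': q0 → q0
  read '0': q0 → q0
  read '1': q0 → q4
  read '1': q4 → q3
  read '0': q3 → q4
  read '0': q4 → q0
  read '1': q0 → q4
  read '1': q4 → q3
  read '0': q3 → q4
  read '1': q4 → q3
  read '0': q3 → q4
  end q4, rejected

w1, w3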